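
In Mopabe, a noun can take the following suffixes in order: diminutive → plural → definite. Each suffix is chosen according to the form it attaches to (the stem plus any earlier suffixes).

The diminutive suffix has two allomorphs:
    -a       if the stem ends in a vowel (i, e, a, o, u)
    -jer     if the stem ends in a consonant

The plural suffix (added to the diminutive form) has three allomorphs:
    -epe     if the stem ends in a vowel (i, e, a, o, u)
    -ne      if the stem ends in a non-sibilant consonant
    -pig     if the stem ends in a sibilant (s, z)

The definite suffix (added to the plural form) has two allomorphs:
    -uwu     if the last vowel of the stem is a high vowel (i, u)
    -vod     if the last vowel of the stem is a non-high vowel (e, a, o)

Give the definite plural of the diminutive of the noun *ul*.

uljernevod

The final sound of *ul* is /l/, which is a consonant, so the diminutive suffix is -jer, giving *uljer*.
Since the final sound of the diminutive form *uljer* is /r/ (a non-sibilant consonant), it takes -ne, giving *uljerne*.
The last vowel of the plural form *uljerne* is /e/, which is a non-high vowel, so the definite suffix is -vod, giving *uljernevod*.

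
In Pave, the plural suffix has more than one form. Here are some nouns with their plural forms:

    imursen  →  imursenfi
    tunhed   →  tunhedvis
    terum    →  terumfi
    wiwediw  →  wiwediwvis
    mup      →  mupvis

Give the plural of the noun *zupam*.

zupamfi

The alternation tracks the final consonant of the stem — -fi when the stem ends in a nasal (*imursen*, *terum*); -vis when the stem ends in a non-nasal consonant (*tunhed*, *wiwediw*, *mup*).
*zupam* — final consonant /m/ (a nasal) → -fi → *zupamfi*.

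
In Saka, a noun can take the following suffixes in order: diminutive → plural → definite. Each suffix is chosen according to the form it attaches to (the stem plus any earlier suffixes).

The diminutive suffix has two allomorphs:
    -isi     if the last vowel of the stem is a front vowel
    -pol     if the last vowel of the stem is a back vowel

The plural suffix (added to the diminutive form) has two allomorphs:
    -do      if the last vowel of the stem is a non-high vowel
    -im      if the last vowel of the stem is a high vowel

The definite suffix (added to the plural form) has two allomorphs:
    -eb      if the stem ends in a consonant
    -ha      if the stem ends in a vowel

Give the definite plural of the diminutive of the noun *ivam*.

*ivam*: last vowel = /a/, a back vowel → -pol → *ivampol*.
The diminutive form *ivampol* — last vowel /o/ (a non-high vowel) → -do → *ivampoldo*.
The plural form *ivampoldo*: final sound = /o/, a vowel → -ha → *ivampoldoha*.

ivampoldoha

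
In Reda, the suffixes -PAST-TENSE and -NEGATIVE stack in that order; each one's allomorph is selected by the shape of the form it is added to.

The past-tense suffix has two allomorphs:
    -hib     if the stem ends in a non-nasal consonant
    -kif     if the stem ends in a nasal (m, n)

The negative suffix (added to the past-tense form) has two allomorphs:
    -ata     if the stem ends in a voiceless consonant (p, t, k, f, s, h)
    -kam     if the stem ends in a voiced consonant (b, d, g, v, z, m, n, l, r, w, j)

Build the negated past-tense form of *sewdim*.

*sewdim*: final consonant = /m/, a nasal → -kif → *sewdimkif*.
The final consonant of the past-tense form *sewdimkif* is /f/, which is voiceless, so the negative suffix is -ata, giving *sewdimkifata*.

sewdimkifata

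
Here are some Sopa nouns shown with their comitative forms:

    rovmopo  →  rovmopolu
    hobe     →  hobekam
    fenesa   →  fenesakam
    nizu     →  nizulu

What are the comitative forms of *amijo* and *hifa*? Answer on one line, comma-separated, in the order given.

The alternation tracks the last vowel of the stem — -lu when the last vowel of the stem is a rounded vowel (*rovmopo*, *nizu*); -kam when the last vowel of the stem is an unrounded vowel (*hobe*, *fenesa*).
Since the last vowel of *amijo* is /o/ (a rounded vowel), it takes -lu, giving *amijolu*.
*hifa*: last vowel = /a/, an unrounded vowel → -kam → *hifakam*.

amijolu, hifakam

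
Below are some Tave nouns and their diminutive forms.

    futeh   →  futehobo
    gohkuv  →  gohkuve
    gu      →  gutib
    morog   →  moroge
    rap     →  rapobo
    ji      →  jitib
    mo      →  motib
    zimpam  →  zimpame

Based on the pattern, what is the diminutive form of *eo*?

eotib

The alternation tracks the final sound of the stem — -obo when the stem ends in a voiceless consonant (*futeh*, *rap*); -e when the stem ends in a voiced consonant (*gohkuv*, *morog*, *zimpam*); -tib when the stem ends in a vowel (*gu*, *ji*, *mo*).
Since the final sound of *eo* is /o/ (a vowel), it takes -tib, giving *eotib*.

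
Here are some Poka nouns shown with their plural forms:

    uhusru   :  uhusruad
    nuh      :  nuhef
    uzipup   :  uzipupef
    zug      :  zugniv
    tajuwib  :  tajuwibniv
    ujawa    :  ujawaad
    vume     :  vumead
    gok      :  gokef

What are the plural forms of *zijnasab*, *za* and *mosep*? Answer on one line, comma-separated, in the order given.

The alternation tracks the final sound of the stem — -ef when the stem ends in a voiceless consonant (*nuh*, *uzipup*, *gok*); -niv when the stem ends in a voiced consonant (*zug*, *tajuwib*); -ad when the stem ends in a vowel (*uhusru*, *ujawa*, *vume*).
*zijnasab*: final sound = /b/, a voiced consonant → -niv → *zijnasabniv*.
*za*: final sound = /a/, a vowel → -ad → *zaad*.
The final sound of *mosep* is /p/, which is a voiceless consonant, so the suffix is -ef, giving *mosepef*.

zijnasabniv, zaad, mosepef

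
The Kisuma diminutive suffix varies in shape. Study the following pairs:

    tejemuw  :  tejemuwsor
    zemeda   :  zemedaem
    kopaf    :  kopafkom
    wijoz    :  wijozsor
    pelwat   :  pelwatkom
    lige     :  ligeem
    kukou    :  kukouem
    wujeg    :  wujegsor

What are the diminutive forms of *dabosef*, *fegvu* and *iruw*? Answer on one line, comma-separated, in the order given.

The alternation tracks the final sound of the stem — -kom when the stem ends in a voiceless consonant (*kopaf*, *pelwat*); -sor when the stem ends in a voiced consonant (*tejemuw*, *wijoz*, *wujeg*); -em when the stem ends in a vowel (*zemeda*, *lige*, *kukou*).
The final sound of *dabosef* is /f/, which is a voiceless consonant, so the suffix is -kom, giving *dabosefkom*.
Since the final sound of *fegvu* is /u/ (a vowel), it takes -em, giving *fegvuem*.
*iruw* — final sound /w/ (a voiced consonant) → -sor → *iruwsor*.

dabosefkom, fegvuem, iruwsor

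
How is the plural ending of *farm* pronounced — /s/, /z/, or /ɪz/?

The stem *farm* ends in a voiced non-sibilant sound.
The plural suffix surfaces as /ɪz/ after sibilants, /s/ after other voiceless consonants, and /z/ after other voiced sounds.
So the plural -s on *farm* is pronounced /z/.

/z/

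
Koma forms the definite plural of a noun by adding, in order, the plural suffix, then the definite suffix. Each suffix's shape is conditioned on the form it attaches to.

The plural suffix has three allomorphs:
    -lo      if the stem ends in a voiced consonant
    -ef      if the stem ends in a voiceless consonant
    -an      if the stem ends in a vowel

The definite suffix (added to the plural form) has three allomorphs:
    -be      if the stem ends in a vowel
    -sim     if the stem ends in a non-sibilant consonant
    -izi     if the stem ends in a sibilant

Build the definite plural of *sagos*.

*sagos* — final sound /s/ (a voiceless consonant) → -ef → *sagosef*.
The plural form *sagosef* — final sound /f/ (a non-sibilant consonant) → -sim → *sagosefsim*.

sagosefsim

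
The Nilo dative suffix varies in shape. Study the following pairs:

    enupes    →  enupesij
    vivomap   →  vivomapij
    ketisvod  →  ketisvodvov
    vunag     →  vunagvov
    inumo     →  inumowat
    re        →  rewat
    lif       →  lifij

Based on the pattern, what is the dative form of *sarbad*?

The suffix is conditioned by the final sound: -ij when the stem ends in a voiceless consonant (*enupes*, *vivomap*, *lif*); -vov when the stem ends in a voiced consonant (*ketisvod*, *vunag*); -wat when the stem ends in a vowel (*inumo*, *re*).
*sarbad*: final sound = /d/, a voiced consonant → -vov → *sarbadvov*.

sarbadvov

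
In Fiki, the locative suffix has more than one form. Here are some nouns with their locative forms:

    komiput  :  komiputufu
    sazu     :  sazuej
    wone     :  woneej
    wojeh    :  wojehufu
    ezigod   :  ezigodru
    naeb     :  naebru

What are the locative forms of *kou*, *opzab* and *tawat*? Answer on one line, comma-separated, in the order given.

The pattern is voicing of the final sound: -ufu when the stem ends in a voiceless consonant (*komiput*, *wojeh*); -ru when the stem ends in a voiced consonant (*ezigod*, *naeb*); -ej when the stem ends in a vowel (*sazu*, *wone*).
*kou*: final sound = /u/, a vowel → -ej → *kouej*.
*opzab* — final sound /b/ (a voiced consonant) → -ru → *opzabru*.
Since the final sound of *tawat* is /t/ (a voiceless consonant), it takes -ufu, giving *tawatufu*.

kouej, opzabru, tawatufu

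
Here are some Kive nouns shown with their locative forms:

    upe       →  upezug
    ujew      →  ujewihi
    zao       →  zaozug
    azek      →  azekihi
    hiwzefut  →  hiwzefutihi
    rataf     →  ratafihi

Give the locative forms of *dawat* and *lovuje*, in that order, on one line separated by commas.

dawatihi, lovujezug

The suffix is conditioned by the final sound: -ihi when the stem ends in a consonant (*ujew*, *azek*, *hiwzefut*, *rataf*); -zug when the stem ends in a vowel (*upe*, *zao*).
*dawat*: final sound = /t/, a consonant → -ihi → *dawatihi*.
Since the final sound of *lovuje* is /e/ (a vowel), it takes -zug, giving *lovujezug*.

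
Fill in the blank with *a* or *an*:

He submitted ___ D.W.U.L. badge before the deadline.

The indefinite article is chosen by the initial *sound* of the following word, not its spelling.
The initialism *D.W.U.L.* is read letter by letter; the first letter, D, is pronounced /diː/, which begins with a consonant sound.
So the article is *a*: He submitted a D.W.U.L. badge before the deadline.

a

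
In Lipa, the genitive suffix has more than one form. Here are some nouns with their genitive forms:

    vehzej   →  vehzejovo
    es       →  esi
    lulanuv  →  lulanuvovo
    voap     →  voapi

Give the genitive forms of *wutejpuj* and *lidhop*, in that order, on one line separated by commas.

wutejpujovo, lidhopi

The pattern is voicing of the final consonant: -i when the stem ends in a voiceless consonant (*es*, *voap*); -ovo when the stem ends in a voiced consonant (*vehzej*, *lulanuv*).
*wutejpuj* — final consonant /j/ (voiced) → -ovo → *wutejpujovo*.
*lidhop*: final consonant = /p/, voiceless → -i → *lidhopi*.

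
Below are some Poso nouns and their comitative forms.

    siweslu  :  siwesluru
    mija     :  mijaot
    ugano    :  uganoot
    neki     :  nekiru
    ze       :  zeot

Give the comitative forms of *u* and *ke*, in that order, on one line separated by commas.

uru, keot

The pattern is height harmony: -ru when the last vowel of the stem is a high vowel (*siweslu*, *neki*); -ot when the last vowel of the stem is a non-high vowel (*mija*, *ugano*, *ze*).
The last vowel of *u* is /u/, which is a high vowel, so the suffix is -ru, giving *uru*.
The last vowel of *ke* is /e/, which is a non-high vowel, so the suffix is -ot, giving *keot*.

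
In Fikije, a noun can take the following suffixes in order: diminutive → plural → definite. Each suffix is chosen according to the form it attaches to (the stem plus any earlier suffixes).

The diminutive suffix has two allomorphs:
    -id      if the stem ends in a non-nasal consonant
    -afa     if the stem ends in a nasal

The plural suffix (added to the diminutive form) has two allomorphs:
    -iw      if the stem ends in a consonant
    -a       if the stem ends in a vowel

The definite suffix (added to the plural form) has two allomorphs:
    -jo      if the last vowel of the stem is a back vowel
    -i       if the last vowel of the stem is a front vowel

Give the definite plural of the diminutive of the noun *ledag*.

ledagidiwi

*ledag*: final consonant = /g/, non-nasal → -id → *ledagid*.
The diminutive form *ledagid*: final sound = /d/, a consonant → -iw → *ledagidiw*.
Since the last vowel of the plural form *ledagidiw* is /i/ (a front vowel), it takes -i, giving *ledagidiwi*.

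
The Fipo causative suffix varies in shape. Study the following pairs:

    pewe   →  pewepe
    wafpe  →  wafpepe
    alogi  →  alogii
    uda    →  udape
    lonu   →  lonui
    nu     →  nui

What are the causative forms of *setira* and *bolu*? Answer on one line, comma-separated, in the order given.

The pattern is height harmony: -i when the last vowel of the stem is a high vowel (*alogi*, *lonu*, *nu*); -pe when the last vowel of the stem is a non-high vowel (*pewe*, *wafpe*, *uda*).
Since the last vowel of *setira* is /a/ (a non-high vowel), it takes -pe, giving *setirape*.
Since the last vowel of *bolu* is /u/ (a high vowel), it takes -i, giving *bolui*.

setirape, bolui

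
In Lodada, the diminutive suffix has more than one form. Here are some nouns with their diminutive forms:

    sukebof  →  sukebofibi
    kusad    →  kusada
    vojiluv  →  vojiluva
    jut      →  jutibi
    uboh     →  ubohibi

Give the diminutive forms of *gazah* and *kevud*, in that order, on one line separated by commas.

Looking at the final consonant of each stem: -ibi when the stem ends in a voiceless consonant (*sukebof*, *jut*, *uboh*); -a when the stem ends in a voiced consonant (*kusad*, *vojiluv*).
The final consonant of *gazah* is /h/, which is voiceless, so the suffix is -ibi, giving *gazahibi*.
Since the final consonant of *kevud* is /d/ (voiced), it takes -a, giving *kevuda*.

gazahibi, kevuda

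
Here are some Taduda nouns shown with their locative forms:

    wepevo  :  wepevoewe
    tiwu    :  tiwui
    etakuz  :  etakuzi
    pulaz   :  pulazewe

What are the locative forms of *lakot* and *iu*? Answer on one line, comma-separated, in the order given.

The suffix is conditioned by the last vowel: -i when the last vowel of the stem is a high vowel (*tiwu*, *etakuz*); -ewe when the last vowel of the stem is a non-high vowel (*wepevo*, *pulaz*).
*lakot*: last vowel = /o/, a non-high vowel → -ewe → *lakotewe*.
*iu* — last vowel /u/ (a high vowel) → -i → *iui*.

lakotewe, iui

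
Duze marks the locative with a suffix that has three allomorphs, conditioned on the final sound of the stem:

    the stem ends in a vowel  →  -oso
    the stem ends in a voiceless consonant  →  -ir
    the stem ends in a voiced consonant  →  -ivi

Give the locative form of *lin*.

linivi

Since the final sound of *lin* is /n/ (a voiced consonant), it takes -ivi, giving *linivi*.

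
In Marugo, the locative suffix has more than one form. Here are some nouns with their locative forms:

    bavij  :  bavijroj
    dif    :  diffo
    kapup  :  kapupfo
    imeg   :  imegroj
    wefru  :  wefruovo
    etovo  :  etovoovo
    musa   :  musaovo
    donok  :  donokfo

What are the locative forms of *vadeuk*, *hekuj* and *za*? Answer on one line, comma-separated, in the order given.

vadeukfo, hekujroj, zaovo

The alternation tracks the final sound of the stem — -fo when the stem ends in a voiceless consonant (*dif*, *kapup*, *donok*); -roj when the stem ends in a voiced consonant (*bavij*, *imeg*); -ovo when the stem ends in a vowel (*wefru*, *etovo*, *musa*).
Since the final sound of *vadeuk* is /k/ (a voiceless consonant), it takes -fo, giving *vadeukfo*.
*hekuj*: final sound = /j/, a voiced consonant → -roj → *hekujroj*.
*za*: final sound = /a/, a vowel → -ovo → *zaovo*.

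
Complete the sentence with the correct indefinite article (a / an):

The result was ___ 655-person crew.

The indefinite article is chosen by the initial *sound* of the following word, not its spelling.
The number *655* is spoken "six hundred …", beginning with /sɪks/ — a consonant sound.
So the article is *a*: The result was a 655-person crew.

a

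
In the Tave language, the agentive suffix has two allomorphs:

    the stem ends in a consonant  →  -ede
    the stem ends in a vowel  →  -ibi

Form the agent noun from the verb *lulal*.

lulalede

Since the final sound of *lulal* is /l/ (a consonant), it takes -ede, giving *lulalede*.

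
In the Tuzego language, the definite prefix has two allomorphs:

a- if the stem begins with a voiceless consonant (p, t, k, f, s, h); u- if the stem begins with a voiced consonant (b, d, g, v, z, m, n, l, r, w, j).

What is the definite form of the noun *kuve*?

akuve

*kuve* — first consonant /k/ (voiceless) → a- → *akuve*.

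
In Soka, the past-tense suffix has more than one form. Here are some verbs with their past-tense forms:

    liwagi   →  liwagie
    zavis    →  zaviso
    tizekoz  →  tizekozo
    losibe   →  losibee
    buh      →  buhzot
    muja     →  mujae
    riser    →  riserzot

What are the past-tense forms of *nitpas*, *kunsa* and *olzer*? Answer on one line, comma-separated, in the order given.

The alternation tracks the final sound of the stem — -o when the stem ends in a sibilant (*zavis*, *tizekoz*); -zot when the stem ends in a non-sibilant consonant (*buh*, *riser*); -e when the stem ends in a vowel (*liwagi*, *losibe*, *muja*).
*nitpas* — final sound /s/ (a sibilant) → -o → *nitpaso*.
The final sound of *kunsa* is /a/, which is a vowel, so the suffix is -e, giving *kunsae*.
*olzer*: final sound = /r/, a non-sibilant consonant → -zot → *olzerzot*.

nitpaso, kunsae, olzerzot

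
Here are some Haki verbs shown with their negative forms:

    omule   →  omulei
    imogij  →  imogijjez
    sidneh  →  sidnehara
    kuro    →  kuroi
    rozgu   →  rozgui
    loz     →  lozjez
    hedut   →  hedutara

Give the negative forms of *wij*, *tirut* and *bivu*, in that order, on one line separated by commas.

The pattern is voicing of the final sound: -ara when the stem ends in a voiceless consonant (*sidneh*, *hedut*); -jez when the stem ends in a voiced consonant (*imogij*, *loz*); -i when the stem ends in a vowel (*omule*, *kuro*, *rozgu*).
*wij* — final sound /j/ (a voiced consonant) → -jez → *wijjez*.
*tirut*: final sound = /t/, a voiceless consonant → -ara → *tirutara*.
*bivu* — final sound /u/ (a vowel) → -i → *bivui*.

wijjez, tirutara, bivui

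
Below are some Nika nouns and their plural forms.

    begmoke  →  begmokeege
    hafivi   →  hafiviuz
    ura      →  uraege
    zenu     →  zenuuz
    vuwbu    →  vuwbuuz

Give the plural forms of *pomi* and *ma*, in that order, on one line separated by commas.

The alternation tracks the last vowel of the stem — -uz when the last vowel of the stem is a high vowel (*hafivi*, *zenu*, *vuwbu*); -ege when the last vowel of the stem is a non-high vowel (*begmoke*, *ura*).
*pomi* — last vowel /i/ (a high vowel) → -uz → *pomiuz*.
Since the last vowel of *ma* is /a/ (a non-high vowel), it takes -ege, giving *maege*.

pomiuz, maege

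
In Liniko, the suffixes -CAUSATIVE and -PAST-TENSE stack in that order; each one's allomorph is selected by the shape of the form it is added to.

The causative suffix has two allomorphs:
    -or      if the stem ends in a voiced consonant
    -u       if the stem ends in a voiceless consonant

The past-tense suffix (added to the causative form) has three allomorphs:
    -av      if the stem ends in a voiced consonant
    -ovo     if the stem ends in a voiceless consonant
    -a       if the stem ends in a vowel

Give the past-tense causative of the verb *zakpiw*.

*zakpiw*: final consonant = /w/, voiced → -or → *zakpiwor*.
The causative form *zakpiwor*: final sound = /r/, a voiced consonant → -av → *zakpiworav*.

zakpiworav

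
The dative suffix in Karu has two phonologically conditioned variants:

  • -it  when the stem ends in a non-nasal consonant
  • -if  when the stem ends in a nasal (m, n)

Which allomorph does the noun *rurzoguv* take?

Since the final consonant of *rurzoguv* is /v/ (non-nasal), it takes -it.

-it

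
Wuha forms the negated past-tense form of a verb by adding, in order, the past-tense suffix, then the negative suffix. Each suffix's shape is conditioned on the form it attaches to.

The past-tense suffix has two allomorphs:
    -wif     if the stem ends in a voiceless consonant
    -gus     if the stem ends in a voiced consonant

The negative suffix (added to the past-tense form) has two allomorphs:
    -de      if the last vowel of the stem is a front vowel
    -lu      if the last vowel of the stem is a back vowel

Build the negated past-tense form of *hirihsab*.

Since the final consonant of *hirihsab* is /b/ (voiced), it takes -gus, giving *hirihsabgus*.
The past-tense form *hirihsabgus*: last vowel = /u/, a back vowel → -lu → *hirihsabguslu*.

hirihsabguslu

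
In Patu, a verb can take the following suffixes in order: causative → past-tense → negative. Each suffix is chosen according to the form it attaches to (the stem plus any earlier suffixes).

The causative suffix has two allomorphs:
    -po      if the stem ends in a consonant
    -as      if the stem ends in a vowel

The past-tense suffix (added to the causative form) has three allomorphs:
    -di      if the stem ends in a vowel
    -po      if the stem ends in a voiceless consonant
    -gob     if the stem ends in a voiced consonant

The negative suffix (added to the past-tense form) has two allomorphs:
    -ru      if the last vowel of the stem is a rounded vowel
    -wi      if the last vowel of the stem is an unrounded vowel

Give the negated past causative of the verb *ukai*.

ukaiasporu

Since the final sound of *ukai* is /i/ (a vowel), it takes -as, giving *ukaias*.
The causative form *ukaias*: final sound = /s/, a voiceless consonant → -po → *ukaiaspo*.
Since the last vowel of the past-tense form *ukaiaspo* is /o/ (a rounded vowel), it takes -ru, giving *ukaiasporu*.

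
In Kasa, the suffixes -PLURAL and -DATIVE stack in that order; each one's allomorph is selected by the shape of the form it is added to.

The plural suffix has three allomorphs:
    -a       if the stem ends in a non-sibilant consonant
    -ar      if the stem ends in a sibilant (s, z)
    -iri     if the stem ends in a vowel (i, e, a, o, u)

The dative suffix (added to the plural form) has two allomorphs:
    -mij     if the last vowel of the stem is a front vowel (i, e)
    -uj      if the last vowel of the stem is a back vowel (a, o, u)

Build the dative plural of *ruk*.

*ruk* — final sound /k/ (a non-sibilant consonant) → -a → *ruka*.
Since the last vowel of the plural form *ruka* is /a/ (a back vowel), it takes -uj, giving *rukauj*.

rukauj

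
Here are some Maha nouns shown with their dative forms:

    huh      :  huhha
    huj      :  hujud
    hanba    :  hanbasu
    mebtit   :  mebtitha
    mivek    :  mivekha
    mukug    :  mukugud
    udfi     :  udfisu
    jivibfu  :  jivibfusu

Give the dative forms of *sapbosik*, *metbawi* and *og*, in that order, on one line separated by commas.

The pattern is voicing of the final sound: -ha when the stem ends in a voiceless consonant (*huh*, *mebtit*, *mivek*); -ud when the stem ends in a voiced consonant (*huj*, *mukug*); -su when the stem ends in a vowel (*hanba*, *udfi*, *jivibfu*).
*sapbosik* — final sound /k/ (a voiceless consonant) → -ha → *sapbosikha*.
*metbawi* — final sound /i/ (a vowel) → -su → *metbawisu*.
*og*: final sound = /g/, a voiced consonant → -ud → *ogud*.

sapbosikha, metbawisu, ogud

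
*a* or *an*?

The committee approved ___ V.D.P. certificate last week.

a

The indefinite article is chosen by the initial *sound* of the following word, not its spelling.
The initialism *V.D.P.* is read letter by letter; the first letter, V, is pronounced /viː/, which begins with a consonant sound.
So the article is *a*: The committee approved a V.D.P. certificate last week.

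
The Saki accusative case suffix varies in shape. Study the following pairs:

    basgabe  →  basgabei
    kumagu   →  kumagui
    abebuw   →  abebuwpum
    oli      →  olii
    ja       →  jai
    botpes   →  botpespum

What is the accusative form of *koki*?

The alternation tracks the final sound of the stem — -pum when the stem ends in a consonant (*abebuw*, *botpes*); -i when the stem ends in a vowel (*basgabe*, *kumagu*, *oli*, *ja*).
*koki*: final sound = /i/, a vowel → -i → *kokii*.

kokii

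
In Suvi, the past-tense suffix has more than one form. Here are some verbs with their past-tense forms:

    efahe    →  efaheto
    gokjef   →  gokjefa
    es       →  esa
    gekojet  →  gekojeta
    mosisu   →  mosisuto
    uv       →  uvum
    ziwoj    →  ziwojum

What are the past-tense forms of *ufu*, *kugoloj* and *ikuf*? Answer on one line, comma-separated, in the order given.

ufuto, kugolojum, ikufa

The suffix is conditioned by the final sound: -a when the stem ends in a voiceless consonant (*gokjef*, *es*, *gekojet*); -um when the stem ends in a voiced consonant (*uv*, *ziwoj*); -to when the stem ends in a vowel (*efahe*, *mosisu*).
The final sound of *ufu* is /u/, which is a vowel, so the suffix is -to, giving *ufuto*.
The final sound of *kugoloj* is /j/, which is a voiced consonant, so the suffix is -um, giving *kugolojum*.
The final sound of *ikuf* is /f/, which is a voiceless consonant, so the suffix is -a, giving *ikufa*.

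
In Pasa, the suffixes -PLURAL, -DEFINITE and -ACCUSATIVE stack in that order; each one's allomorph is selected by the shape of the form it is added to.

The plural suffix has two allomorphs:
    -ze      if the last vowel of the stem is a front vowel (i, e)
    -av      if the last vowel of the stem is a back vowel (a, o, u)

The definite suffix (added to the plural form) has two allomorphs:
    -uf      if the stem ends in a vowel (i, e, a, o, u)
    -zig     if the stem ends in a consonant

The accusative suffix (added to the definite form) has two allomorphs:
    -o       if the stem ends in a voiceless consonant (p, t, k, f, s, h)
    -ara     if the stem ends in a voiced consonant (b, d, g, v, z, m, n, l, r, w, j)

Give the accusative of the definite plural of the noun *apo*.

Since the last vowel of *apo* is /o/ (a back vowel), it takes -av, giving *apoav*.
Since the final sound of the plural form *apoav* is /v/ (a consonant), it takes -zig, giving *apoavzig*.
Since the final consonant of the definite form *apoavzig* is /g/ (voiced), it takes -ara, giving *apoavzigara*.

apoavzigara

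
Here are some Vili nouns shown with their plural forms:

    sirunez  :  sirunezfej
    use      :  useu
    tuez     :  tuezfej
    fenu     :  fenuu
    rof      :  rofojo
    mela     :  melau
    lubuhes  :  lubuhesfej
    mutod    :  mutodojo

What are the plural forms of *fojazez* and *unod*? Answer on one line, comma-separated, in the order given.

fojazezfej, unodojo

Looking at the final sound of each stem: -fej when the stem ends in a sibilant (*sirunez*, *tuez*, *lubuhes*); -ojo when the stem ends in a non-sibilant consonant (*rof*, *mutod*); -u when the stem ends in a vowel (*use*, *fenu*, *mela*).
*fojazez*: final sound = /z/, a sibilant → -fej → *fojazezfej*.
The final sound of *unod* is /d/, which is a non-sibilant consonant, so the suffix is -ojo, giving *unodojo*.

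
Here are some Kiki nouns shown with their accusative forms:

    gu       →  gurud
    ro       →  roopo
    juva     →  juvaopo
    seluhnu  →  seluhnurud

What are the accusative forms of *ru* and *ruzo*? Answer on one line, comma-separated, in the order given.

rurud, ruzoopo

The alternation tracks the last vowel of the stem — -rud when the last vowel of the stem is a high vowel (*gu*, *seluhnu*); -opo when the last vowel of the stem is a non-high vowel (*ro*, *juva*).
*ru*: last vowel = /u/, a high vowel → -rud → *rurud*.
The last vowel of *ruzo* is /o/, which is a non-high vowel, so the suffix is -opo, giving *ruzoopo*.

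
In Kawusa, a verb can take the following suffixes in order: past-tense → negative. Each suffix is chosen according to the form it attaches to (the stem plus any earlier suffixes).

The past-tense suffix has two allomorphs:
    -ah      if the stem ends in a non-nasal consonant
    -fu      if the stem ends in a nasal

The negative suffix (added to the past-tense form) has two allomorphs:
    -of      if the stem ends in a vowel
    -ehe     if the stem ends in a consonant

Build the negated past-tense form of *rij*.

Since the final consonant of *rij* is /j/ (non-nasal), it takes -ah, giving *rijah*.
Since the final sound of the past-tense form *rijah* is /h/ (a consonant), it takes -ehe, giving *rijahehe*.

rijahehe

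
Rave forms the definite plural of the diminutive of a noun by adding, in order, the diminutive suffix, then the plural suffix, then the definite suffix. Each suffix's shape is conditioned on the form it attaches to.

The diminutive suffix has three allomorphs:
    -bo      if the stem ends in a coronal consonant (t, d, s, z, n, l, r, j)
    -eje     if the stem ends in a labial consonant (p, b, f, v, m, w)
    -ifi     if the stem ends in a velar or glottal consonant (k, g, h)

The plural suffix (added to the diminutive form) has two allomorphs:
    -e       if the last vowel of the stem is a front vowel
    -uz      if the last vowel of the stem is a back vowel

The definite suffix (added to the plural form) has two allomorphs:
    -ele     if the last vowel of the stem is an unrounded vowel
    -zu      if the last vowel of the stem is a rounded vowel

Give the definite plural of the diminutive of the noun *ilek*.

ilekifieele

Since the final consonant of *ilek* is /k/ (velar/glottal), it takes -ifi, giving *ilekifi*.
The last vowel of the diminutive form *ilekifi* is /i/, which is a front vowel, so the plural suffix is -e, giving *ilekifie*.
The last vowel of the plural form *ilekifie* is /e/, which is an unrounded vowel, so the definite suffix is -ele, giving *ilekifieele*.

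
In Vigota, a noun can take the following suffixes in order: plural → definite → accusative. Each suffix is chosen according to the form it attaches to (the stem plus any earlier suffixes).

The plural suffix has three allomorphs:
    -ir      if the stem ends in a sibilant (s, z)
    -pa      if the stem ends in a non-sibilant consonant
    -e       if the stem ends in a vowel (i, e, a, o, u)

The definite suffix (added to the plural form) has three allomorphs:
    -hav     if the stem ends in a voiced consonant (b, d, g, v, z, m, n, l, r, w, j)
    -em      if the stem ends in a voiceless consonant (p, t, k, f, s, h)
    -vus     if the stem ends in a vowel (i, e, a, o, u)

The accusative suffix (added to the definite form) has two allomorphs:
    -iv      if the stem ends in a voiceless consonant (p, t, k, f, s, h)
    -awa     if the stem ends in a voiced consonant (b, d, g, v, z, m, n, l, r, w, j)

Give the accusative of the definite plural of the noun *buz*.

*buz* — final sound /z/ (a sibilant) → -ir → *buzir*.
Since the final sound of the plural form *buzir* is /r/ (a voiced consonant), it takes -hav, giving *buzirhav*.
The final consonant of the definite form *buzirhav* is /v/, which is voiced, so the accusative suffix is -awa, giving *buzirhavawa*.

buzirhavawa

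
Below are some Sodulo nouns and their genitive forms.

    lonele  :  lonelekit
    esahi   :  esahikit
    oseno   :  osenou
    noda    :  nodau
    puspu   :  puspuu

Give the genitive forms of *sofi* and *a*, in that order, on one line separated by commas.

The pattern is front/back vowel harmony: -kit when the last vowel of the stem is a front vowel (*lonele*, *esahi*); -u when the last vowel of the stem is a back vowel (*oseno*, *noda*, *puspu*).
The last vowel of *sofi* is /i/, which is a front vowel, so the suffix is -kit, giving *sofikit*.
*a*: last vowel = /a/, a back vowel → -u → *au*.

sofikit, au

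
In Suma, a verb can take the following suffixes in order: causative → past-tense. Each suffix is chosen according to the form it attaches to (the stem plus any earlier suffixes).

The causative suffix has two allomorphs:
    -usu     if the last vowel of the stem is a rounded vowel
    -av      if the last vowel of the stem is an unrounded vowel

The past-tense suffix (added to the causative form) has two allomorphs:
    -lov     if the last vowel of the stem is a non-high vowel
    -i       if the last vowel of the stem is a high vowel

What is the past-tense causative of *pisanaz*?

*pisanaz*: last vowel = /a/, an unrounded vowel → -av → *pisanazav*.
Since the last vowel of the causative form *pisanazav* is /a/ (a non-high vowel), it takes -lov, giving *pisanazavlov*.

pisanazavlov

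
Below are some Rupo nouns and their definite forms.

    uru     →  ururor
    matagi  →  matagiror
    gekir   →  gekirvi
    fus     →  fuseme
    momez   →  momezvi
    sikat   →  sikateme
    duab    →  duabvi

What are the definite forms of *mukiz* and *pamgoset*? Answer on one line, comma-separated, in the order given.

mukizvi, pamgoseteme

The alternation tracks the final sound of the stem — -eme when the stem ends in a voiceless consonant (*fus*, *sikat*); -vi when the stem ends in a voiced consonant (*gekir*, *momez*, *duab*); -ror when the stem ends in a vowel (*uru*, *matagi*).
*mukiz* — final sound /z/ (a voiced consonant) → -vi → *mukizvi*.
*pamgoset* — final sound /t/ (a voiceless consonant) → -eme → *pamgoseteme*.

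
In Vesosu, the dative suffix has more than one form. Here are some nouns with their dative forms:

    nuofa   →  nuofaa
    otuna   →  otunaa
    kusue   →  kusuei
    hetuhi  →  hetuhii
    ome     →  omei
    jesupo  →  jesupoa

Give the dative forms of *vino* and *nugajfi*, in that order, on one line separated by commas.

The pattern is front/back vowel harmony: -i when the last vowel of the stem is a front vowel (*kusue*, *hetuhi*, *ome*); -a when the last vowel of the stem is a back vowel (*nuofa*, *otuna*, *jesupo*).
*vino* — last vowel /o/ (a back vowel) → -a → *vinoa*.
*nugajfi*: last vowel = /i/, a front vowel → -i → *nugajfii*.

vinoa, nugajfii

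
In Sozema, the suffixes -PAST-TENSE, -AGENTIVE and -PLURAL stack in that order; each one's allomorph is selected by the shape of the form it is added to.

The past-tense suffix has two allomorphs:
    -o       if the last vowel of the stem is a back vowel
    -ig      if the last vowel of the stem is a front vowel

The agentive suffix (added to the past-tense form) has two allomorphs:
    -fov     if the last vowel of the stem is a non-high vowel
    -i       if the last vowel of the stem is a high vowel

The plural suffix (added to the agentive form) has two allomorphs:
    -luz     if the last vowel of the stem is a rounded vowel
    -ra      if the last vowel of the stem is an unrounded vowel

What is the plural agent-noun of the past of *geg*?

Since the last vowel of *geg* is /e/ (a front vowel), it takes -ig, giving *gegig*.
The last vowel of the past-tense form *gegig* is /i/, which is a high vowel, so the agentive suffix is -i, giving *gegigi*.
Since the last vowel of the agentive form *gegigi* is /i/ (an unrounded vowel), it takes -ra, giving *gegigira*.

gegigira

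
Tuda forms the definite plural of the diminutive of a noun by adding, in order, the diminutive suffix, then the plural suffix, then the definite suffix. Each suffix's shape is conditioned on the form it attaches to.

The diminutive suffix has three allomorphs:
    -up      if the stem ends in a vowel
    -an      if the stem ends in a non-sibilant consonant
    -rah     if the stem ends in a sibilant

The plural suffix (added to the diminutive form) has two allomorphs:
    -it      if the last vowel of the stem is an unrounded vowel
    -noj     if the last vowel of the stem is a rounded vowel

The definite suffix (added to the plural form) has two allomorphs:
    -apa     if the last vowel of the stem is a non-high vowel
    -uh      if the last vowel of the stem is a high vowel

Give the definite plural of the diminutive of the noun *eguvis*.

The final sound of *eguvis* is /s/, which is a sibilant, so the diminutive suffix is -rah, giving *eguvisrah*.
The diminutive form *eguvisrah* — last vowel /a/ (an unrounded vowel) → -it → *eguvisrahit*.
Since the last vowel of the plural form *eguvisrahit* is /i/ (a high vowel), it takes -uh, giving *eguvisrahituh*.

eguvisrahituh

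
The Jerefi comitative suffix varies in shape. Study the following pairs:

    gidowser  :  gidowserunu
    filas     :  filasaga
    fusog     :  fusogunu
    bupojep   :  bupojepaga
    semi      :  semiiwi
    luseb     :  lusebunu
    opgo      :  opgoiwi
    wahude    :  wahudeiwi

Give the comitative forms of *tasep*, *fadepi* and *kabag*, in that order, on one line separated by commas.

The alternation tracks the final sound of the stem — -aga when the stem ends in a voiceless consonant (*filas*, *bupojep*); -unu when the stem ends in a voiced consonant (*gidowser*, *fusog*, *luseb*); -iwi when the stem ends in a vowel (*semi*, *opgo*, *wahude*).
Since the final sound of *tasep* is /p/ (a voiceless consonant), it takes -aga, giving *tasepaga*.
*fadepi*: final sound = /i/, a vowel → -iwi → *fadepiiwi*.
*kabag* — final sound /g/ (a voiced consonant) → -unu → *kabagunu*.

tasepaga, fadepiiwi, kabagunu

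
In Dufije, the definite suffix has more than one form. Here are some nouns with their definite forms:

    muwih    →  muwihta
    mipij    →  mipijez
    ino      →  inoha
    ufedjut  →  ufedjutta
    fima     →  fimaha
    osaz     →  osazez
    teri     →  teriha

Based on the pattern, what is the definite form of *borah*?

borahta

The pattern is voicing of the final sound: -ta when the stem ends in a voiceless consonant (*muwih*, *ufedjut*); -ez when the stem ends in a voiced consonant (*mipij*, *osaz*); -ha when the stem ends in a vowel (*ino*, *fima*, *teri*).
*borah*: final sound = /h/, a voiceless consonant → -ta → *borahta*.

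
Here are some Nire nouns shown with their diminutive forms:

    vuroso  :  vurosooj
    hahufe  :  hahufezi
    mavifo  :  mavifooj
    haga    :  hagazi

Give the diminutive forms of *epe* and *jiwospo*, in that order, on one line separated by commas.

The alternation tracks the last vowel of the stem — -oj when the last vowel of the stem is a rounded vowel (*vuroso*, *mavifo*); -zi when the last vowel of the stem is an unrounded vowel (*hahufe*, *haga*).
*epe* — last vowel /e/ (an unrounded vowel) → -zi → *epezi*.
The last vowel of *jiwospo* is /o/, which is a rounded vowel, so the suffix is -oj, giving *jiwospooj*.

epezi, jiwospooj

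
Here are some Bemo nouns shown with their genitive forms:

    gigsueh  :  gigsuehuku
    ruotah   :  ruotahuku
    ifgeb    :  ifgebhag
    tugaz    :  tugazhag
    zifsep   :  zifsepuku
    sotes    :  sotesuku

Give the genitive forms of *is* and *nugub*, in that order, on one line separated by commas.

isuku, nugubhag

The suffix is conditioned by the final consonant: -uku when the stem ends in a voiceless consonant (*gigsueh*, *ruotah*, *zifsep*, *sotes*); -hag when the stem ends in a voiced consonant (*ifgeb*, *tugaz*).
The final consonant of *is* is /s/, which is voiceless, so the suffix is -uku, giving *isuku*.
*nugub*: final consonant = /b/, voiced → -hag → *nugubhag*.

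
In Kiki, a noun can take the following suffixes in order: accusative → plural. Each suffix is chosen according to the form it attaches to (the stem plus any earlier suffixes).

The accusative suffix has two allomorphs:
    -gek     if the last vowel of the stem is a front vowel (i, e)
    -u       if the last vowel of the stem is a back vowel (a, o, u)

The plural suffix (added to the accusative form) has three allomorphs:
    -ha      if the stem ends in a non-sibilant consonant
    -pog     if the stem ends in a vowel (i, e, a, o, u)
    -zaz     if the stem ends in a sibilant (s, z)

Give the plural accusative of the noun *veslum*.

The last vowel of *veslum* is /u/, which is a back vowel, so the accusative suffix is -u, giving *veslumu*.
The final sound of the accusative form *veslumu* is /u/, which is a vowel, so the plural suffix is -pog, giving *veslumupog*.

veslumupog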